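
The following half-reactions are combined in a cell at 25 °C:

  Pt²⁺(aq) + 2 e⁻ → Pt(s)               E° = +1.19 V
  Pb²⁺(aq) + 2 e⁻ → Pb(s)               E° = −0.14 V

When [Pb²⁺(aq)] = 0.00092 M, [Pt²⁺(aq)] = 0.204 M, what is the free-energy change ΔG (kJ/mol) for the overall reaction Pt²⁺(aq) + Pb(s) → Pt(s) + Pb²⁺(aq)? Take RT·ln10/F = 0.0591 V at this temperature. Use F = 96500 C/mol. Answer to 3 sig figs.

−270 kJ/mol

The standard cell potential is +1.19 − (−0.14) = +1.33 V, with n = 2 electrons in the balanced equation.
The reaction quotient is [Pb²⁺(aq)] / [Pt²⁺(aq)] = 0.00451; by Nernst, E = +1.33 − (0.0591/2)(−2.346) = +1.3993 V.
Then ΔG = −nFE = −2 × 96500 × +1.3993 J/mol = −270 kJ/mol.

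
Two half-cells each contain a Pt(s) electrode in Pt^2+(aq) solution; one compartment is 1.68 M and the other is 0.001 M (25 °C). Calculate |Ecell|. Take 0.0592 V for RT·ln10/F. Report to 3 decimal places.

For a concentration cell E°cell = 0, since both electrodes use the same couple.
The compartment with the higher Pt^2+(aq) concentration (1.68 M) acts as the cathode; ions are reduced there and produced at the dilute (0.001 M) anode.
With n = 2, Ecell = −(0.0592/2)·log([dilute]/[conc]) = −(0.0592/2)·log(0.001/1.68) = +0.095 V.

0.095 V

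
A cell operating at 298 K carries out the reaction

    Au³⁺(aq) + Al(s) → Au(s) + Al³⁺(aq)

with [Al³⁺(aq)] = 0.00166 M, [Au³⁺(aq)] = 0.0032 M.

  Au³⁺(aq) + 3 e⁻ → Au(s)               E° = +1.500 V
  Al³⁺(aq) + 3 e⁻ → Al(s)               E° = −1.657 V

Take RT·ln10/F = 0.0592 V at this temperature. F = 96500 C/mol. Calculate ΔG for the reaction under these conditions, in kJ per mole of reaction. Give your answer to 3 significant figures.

−916 kJ/mol

The standard cell potential is +1.500 − (−1.657) = +3.157 V, with n = 3 electrons in the balanced equation.
Q = [Al³⁺(aq)] / [Au³⁺(aq)] = 0.519, so log Q = −0.285 and E = +3.157 − (0.0592/3)(−0.285) = +3.1626 V.
ΔG = −nFE = −(3)(96500)(+3.1626) J/mol = −916 kJ/mol.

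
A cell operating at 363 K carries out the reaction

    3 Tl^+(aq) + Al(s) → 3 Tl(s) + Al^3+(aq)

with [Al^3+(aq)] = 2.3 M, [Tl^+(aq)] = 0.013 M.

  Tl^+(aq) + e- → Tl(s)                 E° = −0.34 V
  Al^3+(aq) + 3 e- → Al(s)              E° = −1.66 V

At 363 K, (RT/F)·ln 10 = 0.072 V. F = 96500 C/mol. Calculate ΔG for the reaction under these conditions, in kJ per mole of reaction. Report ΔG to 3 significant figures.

−340 kJ/mol

E°cell = −0.34 − (−1.66) = +1.32 V; the balanced reaction transfers n = 3 electrons.
The reaction quotient is [Al^3+(aq)] / [Tl^+(aq)]^3 = 1.05×10^6; by Nernst, E = +1.32 − (0.072/3)(6.020) = +1.1755 V.
Finally ΔG = −nFE = −(3)(96500 C/mol)(+1.1755 V) = −340 kJ/mol.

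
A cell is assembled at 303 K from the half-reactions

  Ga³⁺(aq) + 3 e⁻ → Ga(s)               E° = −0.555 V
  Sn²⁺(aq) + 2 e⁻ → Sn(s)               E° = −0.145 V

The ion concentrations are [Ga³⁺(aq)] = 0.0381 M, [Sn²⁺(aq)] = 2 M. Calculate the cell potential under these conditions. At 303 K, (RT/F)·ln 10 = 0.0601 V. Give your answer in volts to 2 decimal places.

+0.45 V

Sn²⁺/Sn is reduced (cathode, E° = −0.145 V) and Ga³⁺/Ga is oxidized (anode).
The standard potential is −0.145 − (−0.555) = +0.410 V and the balanced reaction transfers n = 6 electrons.
Balancing gives 3 Sn²⁺(aq) + 2 Ga(s) → 3 Sn(s) + 2 Ga³⁺(aq); hence Q = [Ga³⁺(aq)]^2 / [Sn²⁺(aq)]^3 = 0.000181 (log Q = −3.741).
By the Nernst equation, E = +0.410 − (0.0601/6)·(−3.741) = +0.45 V.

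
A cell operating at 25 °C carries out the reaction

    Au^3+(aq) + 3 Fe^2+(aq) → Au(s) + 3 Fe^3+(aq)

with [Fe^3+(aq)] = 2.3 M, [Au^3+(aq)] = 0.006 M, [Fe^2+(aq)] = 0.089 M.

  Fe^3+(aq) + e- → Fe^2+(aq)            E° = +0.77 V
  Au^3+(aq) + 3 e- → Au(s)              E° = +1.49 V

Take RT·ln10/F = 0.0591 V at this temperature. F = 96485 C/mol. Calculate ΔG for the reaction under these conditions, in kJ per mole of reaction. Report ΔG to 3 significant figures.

E°cell = +1.49 − (+0.77) = +0.72 V; the balanced reaction transfers n = 3 electrons.
Q = [Fe^3+(aq)]^3 / ([Au^3+(aq)]·[Fe^2+(aq)]^3) = 2.88×10^6, so log Q = 6.459 and E = +0.72 − (0.0591/3)(6.459) = +0.5928 V.
ΔG = −nFE = −(3)(96485)(+0.5928) J/mol = −172 kJ/mol.

−172 kJ/mol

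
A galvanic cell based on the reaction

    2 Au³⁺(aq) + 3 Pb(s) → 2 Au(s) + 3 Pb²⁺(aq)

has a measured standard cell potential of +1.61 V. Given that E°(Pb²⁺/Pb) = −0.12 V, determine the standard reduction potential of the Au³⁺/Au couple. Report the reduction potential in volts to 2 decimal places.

In the reaction as written the Au³⁺/Au couple is reduced (cathode) and Pb²⁺/Pb is oxidized (anode), so E°cell = E°(Au³⁺/Au) − E°(Pb²⁺/Pb).
E°(Au³⁺/Au) = E°cell + E°(anode) = +1.61 + (−0.12) = +1.49 V.

+1.49 V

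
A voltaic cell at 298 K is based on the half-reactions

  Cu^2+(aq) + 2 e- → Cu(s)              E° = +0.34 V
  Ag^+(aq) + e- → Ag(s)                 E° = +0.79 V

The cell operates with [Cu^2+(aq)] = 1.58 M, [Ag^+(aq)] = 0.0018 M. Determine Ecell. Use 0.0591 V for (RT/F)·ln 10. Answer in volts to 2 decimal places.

+0.28 V

Ag⁺/Ag is reduced (cathode, E° = +0.79 V) and Cu²⁺/Cu is oxidized (anode).
E°cell = E°cat − E°an = +0.79 − (+0.34) = +0.45 V; n = 2.
The balanced reaction is 2 Ag^+(aq) + Cu(s) → 2 Ag(s) + Cu^2+(aq), so Q = [Cu^2+(aq)] / [Ag^+(aq)]^2 = 4.88×10^5 and log Q = 5.688.
By the Nernst equation, E = +0.45 − (0.0591/2)·(5.688) = +0.28 V.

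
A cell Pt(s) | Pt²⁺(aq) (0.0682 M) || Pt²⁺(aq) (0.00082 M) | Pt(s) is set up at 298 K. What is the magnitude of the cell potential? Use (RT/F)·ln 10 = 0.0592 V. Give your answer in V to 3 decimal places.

0.057 V

For a concentration cell E°cell = 0, since both electrodes use the same couple.
The compartment with the higher Pt²⁺(aq) concentration (0.0682 M) acts as the cathode; ions are reduced there and produced at the dilute (0.00082 M) anode.
With n = 2, Ecell = −(0.0592/2)·log([dilute]/[conc]) = −(0.0592/2)·log(0.00082/0.0682) = +0.057 V.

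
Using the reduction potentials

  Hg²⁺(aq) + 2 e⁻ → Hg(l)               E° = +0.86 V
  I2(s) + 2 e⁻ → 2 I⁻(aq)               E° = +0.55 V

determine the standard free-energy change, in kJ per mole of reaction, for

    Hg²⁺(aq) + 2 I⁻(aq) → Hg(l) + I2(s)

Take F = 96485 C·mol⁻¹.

In the reaction as written Hg²⁺(aq) is reduced, so the Hg²⁺/Hg couple is the cathode and I₂/I⁻ is the anode.
E°cell = +0.86 − (+0.55) = +0.31 V; balancing electrons gives n = 2.
ΔG° = −nFE°cell = −(2)(96485)(+0.31) J/mol = −59.8 kJ/mol.

−59.8 kJ/mol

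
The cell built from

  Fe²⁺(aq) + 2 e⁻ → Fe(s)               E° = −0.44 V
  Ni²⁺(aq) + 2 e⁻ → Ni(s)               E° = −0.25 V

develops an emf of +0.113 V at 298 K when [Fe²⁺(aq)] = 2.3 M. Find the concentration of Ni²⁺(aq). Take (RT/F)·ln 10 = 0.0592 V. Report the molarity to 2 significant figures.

The Ni²⁺/Ni couple has the larger reduction potential, so it is the cathode: E°cell = −0.25 − (−0.44) = +0.19 V and n = 2.
Since E = E° − (0.0592/n)·log Q, log Q = n(E° − E)/0.0592 = 2.601.
For Ni²⁺(aq) + Fe(s) → Ni(s) + Fe²⁺(aq), the reaction quotient is Q = [Fe²⁺(aq)] / [Ni²⁺(aq)].
Solving for the unknown gives log [Ni²⁺(aq)] = −2.239, so [Ni²⁺(aq)] ≈ 0.0058 M.

0.0058 M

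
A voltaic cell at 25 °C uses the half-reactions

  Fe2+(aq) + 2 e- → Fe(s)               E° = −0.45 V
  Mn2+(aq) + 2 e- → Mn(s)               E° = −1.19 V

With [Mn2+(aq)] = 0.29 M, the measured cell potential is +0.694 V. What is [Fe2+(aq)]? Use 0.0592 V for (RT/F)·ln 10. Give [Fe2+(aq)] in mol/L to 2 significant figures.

0.0081 M

Fe²⁺/Fe is the cathode (higher E°); E°cell = −0.45 − (−1.19) = +0.74 V with n = 2.
From the Nernst equation, log Q = n(E° − E)/0.0592 = 2·(+0.74 − (+0.694))/0.0592 = 1.554.
The balanced reaction is Fe2+(aq) + Mn(s) → Fe(s) + Mn2+(aq), so Q = [Mn2+(aq)] / [Fe2+(aq)].
Solving for the unknown gives log [Fe2+(aq)] = −2.092, so [Fe2+(aq)] ≈ 0.0081 M.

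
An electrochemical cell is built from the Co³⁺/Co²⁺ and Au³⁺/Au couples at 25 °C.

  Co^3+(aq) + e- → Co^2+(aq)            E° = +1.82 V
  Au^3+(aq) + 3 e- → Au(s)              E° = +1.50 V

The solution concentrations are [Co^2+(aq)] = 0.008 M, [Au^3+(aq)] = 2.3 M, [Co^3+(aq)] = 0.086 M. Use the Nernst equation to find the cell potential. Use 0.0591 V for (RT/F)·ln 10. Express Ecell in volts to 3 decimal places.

Since E°(Co³⁺/Co²⁺) > E°(Au³⁺/Au), Co³⁺/Co²⁺ serves as the cathode.
The standard potential is +1.82 − (+1.50) = +0.32 V and the balanced reaction transfers n = 3 electrons.
Balancing gives 3 Co^3+(aq) + Au(s) → 3 Co^2+(aq) + Au^3+(aq); hence Q = ([Co^2+(aq)]^3·[Au^3+(aq)]) / [Co^3+(aq)]^3 = 0.00185 (log Q = −2.732).
E = E° − (0.0591/n)·log Q = +0.32 − (0.0591/3)(−2.732) = +0.374 V.

+0.374 V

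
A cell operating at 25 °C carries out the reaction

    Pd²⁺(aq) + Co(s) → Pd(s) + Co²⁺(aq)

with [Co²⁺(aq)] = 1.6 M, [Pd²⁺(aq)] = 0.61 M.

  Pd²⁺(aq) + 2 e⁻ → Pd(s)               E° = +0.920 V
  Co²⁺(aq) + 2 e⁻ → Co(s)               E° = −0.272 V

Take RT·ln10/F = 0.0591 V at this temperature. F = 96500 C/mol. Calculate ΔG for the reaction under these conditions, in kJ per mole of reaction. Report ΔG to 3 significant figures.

−228 kJ/mol

E°cell = +0.920 − (−0.272) = +1.192 V; the balanced reaction transfers n = 2 electrons.
Here Q = [Co²⁺(aq)] / [Pd²⁺(aq)] = 2.62 (log Q = 0.419), giving E = +1.192 − (0.0591/2)·(0.419) = +1.1796 V.
Then ΔG = −nFE = −2 × 96500 × +1.1796 J/mol = −228 kJ/mol.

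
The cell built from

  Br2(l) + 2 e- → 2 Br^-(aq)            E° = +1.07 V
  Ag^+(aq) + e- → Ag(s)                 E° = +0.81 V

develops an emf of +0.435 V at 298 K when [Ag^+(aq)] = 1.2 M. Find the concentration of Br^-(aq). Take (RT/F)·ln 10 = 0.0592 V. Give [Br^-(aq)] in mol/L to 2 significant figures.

0.00092 M

Br₂/Br⁻ is the cathode (higher E°); E°cell = +1.07 − (+0.81) = +0.26 V with n = 2.
Since E = E° − (0.0592/n)·log Q, log Q = n(E° − E)/0.0592 = −5.912.
The balanced reaction is Br2(l) + 2 Ag(s) → 2 Br^-(aq) + 2 Ag^+(aq), so Q = [Br^-(aq)]^2·[Ag^+(aq)]^2.
Solving for the unknown gives log [Br^-(aq)] = −3.035, so [Br^-(aq)] ≈ 0.00092 M.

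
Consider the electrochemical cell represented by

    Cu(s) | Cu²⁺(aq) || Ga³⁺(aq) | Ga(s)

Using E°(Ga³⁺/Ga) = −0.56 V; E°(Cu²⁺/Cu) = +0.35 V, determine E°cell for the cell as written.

−0.91 V

By convention the left-hand electrode in cell notation is the anode (oxidation) and the right-hand electrode is the cathode (reduction).
E°cell = E°(right) − E°(left) = −0.56 − (+0.35) = −0.91 V.
The negative sign shows that, as written, the cell would require an external voltage to drive the reaction.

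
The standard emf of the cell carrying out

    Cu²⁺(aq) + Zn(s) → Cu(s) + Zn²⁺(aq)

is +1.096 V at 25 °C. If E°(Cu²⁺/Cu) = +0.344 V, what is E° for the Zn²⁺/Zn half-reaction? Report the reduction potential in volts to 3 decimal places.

In the reaction as written the Cu²⁺/Cu couple is reduced (cathode) and Zn²⁺/Zn is oxidized (anode), so E°cell = E°(Cu²⁺/Cu) − E°(Zn²⁺/Zn).
E°(Zn²⁺/Zn) = E°(cathode) − E°cell = +0.344 − (+1.096) = −0.752 V.

−0.752 V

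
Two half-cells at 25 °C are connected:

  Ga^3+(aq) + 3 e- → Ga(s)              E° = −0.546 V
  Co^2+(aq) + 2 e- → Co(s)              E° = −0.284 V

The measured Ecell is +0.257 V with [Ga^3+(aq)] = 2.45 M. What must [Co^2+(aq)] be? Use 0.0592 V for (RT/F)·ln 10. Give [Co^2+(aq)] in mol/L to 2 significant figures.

1.2 M

With Co²⁺/Co at the cathode and Ga³⁺/Ga at the anode, E°cell = −0.284 − (−0.546) = +0.262 V (n = 6).
From the Nernst equation, log Q = n(E° − E)/0.0592 = 6·(+0.262 − (+0.257))/0.0592 = 0.507.
Balancing electrons gives 3 Co^2+(aq) + 2 Ga(s) → 3 Co(s) + 2 Ga^3+(aq); thus Q = [Ga^3+(aq)]^2 / [Co^2+(aq)]^3.
Substituting the known concentrations and solving, log [Co^2+(aq)] = 0.090 and [Co^2+(aq)] = 1.2 M.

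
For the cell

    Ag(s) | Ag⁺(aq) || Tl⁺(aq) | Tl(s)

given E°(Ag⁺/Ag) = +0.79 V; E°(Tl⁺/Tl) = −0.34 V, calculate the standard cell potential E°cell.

By convention the left-hand electrode in cell notation is the anode (oxidation) and the right-hand electrode is the cathode (reduction).
E°cell = E°(right) − E°(left) = −0.34 − (+0.79) = −1.13 V.
The negative sign shows that, as written, the cell would require an external voltage to drive the reaction.

−1.13 V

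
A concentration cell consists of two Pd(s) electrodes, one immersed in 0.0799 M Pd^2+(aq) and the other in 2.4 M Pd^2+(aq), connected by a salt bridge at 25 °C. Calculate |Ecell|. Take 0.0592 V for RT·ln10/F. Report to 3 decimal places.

For a concentration cell E°cell = 0, since both electrodes use the same couple.
The compartment with the higher Pd^2+(aq) concentration (2.4 M) acts as the cathode; ions are reduced there and produced at the dilute (0.0799 M) anode.
With n = 2, Ecell = −(0.0592/2)·log([dilute]/[conc]) = −(0.0592/2)·log(0.0799/2.4) = +0.044 V.

0.044 V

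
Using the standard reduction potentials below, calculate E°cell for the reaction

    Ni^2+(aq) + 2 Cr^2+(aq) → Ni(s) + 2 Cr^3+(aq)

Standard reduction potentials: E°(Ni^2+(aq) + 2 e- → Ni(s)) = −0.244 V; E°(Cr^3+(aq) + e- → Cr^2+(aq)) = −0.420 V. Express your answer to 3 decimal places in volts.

In the reaction as written, Ni^2+(aq) is reduced (cathode) and Cr^3+(aq) is produced by oxidation at the anode.
E°cell = E°(cathode) − E°(anode) = −0.244 − (−0.420) = +0.176 V.

+0.176 V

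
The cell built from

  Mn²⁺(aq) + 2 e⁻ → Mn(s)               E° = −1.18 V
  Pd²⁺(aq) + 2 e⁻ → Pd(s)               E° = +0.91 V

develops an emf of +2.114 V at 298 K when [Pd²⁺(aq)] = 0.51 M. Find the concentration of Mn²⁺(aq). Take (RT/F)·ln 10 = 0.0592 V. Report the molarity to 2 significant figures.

0.079 M

Pd²⁺/Pd is the cathode (higher E°); E°cell = +0.91 − (−1.18) = +2.09 V with n = 2.
Since E = E° − (0.0592/n)·log Q, log Q = n(E° − E)/0.0592 = −0.811.
Balancing electrons gives Pd²⁺(aq) + Mn(s) → Pd(s) + Mn²⁺(aq); thus Q = [Mn²⁺(aq)] / [Pd²⁺(aq)].
Solving for the unknown gives log [Mn²⁺(aq)] = −1.103, so [Mn²⁺(aq)] ≈ 0.079 M.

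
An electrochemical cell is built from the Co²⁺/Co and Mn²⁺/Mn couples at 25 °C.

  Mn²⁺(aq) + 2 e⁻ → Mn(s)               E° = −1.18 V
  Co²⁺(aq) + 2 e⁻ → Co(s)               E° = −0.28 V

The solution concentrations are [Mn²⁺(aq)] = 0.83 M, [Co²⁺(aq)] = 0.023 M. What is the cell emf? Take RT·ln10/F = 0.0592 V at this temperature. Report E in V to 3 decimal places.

The Co²⁺/Co couple has the more positive E°, so it is the cathode; Mn²⁺/Mn is the anode.
E°cell = −0.28 − (−1.18) = +0.90 V, with n = 2 electrons transferred.
Balancing gives Co²⁺(aq) + Mn(s) → Co(s) + Mn²⁺(aq); hence Q = [Mn²⁺(aq)] / [Co²⁺(aq)] = 36.1 (log Q = 1.557).
Applying E = E° − (RT ln10/nF)·log Q gives +0.90 − (0.0592/2)(1.557) = +0.854 V.

+0.854 V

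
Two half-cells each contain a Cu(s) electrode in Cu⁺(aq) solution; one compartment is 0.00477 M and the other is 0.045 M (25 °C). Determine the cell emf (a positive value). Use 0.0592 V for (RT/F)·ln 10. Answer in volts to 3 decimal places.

0.058 V

For a concentration cell E°cell = 0, since both electrodes use the same couple.
The compartment with the higher Cu⁺(aq) concentration (0.045 M) acts as the cathode; ions are reduced there and produced at the dilute (0.00477 M) anode.
With n = 1, Ecell = −(0.0592/1)·log([dilute]/[conc]) = −(0.0592/1)·log(0.00477/0.045) = +0.058 V.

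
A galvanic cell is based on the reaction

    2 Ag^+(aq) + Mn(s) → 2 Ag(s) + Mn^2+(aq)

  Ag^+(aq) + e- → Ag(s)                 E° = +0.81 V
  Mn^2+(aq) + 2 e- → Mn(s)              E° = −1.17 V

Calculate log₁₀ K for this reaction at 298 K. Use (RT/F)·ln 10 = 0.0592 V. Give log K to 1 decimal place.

log K = 66.9

The Ag⁺/Ag couple is reduced (cathode); E°cell = +0.81 − (−1.17) = +1.98 V with n = 2.
At equilibrium E = 0, so log K = nE°cell / 0.0592 = (2)(+1.98) / 0.0592 = 66.9.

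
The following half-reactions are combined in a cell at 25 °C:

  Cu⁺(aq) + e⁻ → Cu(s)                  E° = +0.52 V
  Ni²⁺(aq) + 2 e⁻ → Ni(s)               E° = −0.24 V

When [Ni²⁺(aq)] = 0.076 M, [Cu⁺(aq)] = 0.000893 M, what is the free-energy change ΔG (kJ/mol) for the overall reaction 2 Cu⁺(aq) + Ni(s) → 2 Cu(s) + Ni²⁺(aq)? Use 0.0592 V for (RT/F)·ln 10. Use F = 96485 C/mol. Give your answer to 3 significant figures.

−118 kJ/mol

E°cell = +0.52 − (−0.24) = +0.76 V; the balanced reaction transfers n = 2 electrons.
Here Q = [Ni²⁺(aq)] / [Cu⁺(aq)]^2 = 9.53×10^4 (log Q = 4.979), giving E = +0.76 − (0.0592/2)·(4.979) = +0.6126 V.
ΔG = −nFE = −(2)(96485)(+0.6126) J/mol = −118 kJ/mol.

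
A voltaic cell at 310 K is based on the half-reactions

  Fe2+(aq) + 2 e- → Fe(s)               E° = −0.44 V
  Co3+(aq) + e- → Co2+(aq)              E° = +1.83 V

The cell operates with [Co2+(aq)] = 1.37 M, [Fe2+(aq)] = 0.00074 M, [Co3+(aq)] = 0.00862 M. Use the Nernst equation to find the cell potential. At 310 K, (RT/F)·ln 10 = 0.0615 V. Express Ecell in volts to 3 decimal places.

+2.231 V

Since E°(Co³⁺/Co²⁺) > E°(Fe²⁺/Fe), Co³⁺/Co²⁺ serves as the cathode.
E°cell = +1.83 − (−0.44) = +2.27 V, with n = 2 electrons transferred.
The balanced reaction is 2 Co3+(aq) + Fe(s) → 2 Co2+(aq) + Fe2+(aq), so Q = ([Co2+(aq)]^2·[Fe2+(aq)]) / [Co3+(aq)]^2 = 18.7 and log Q = 1.272.
E = E° − (0.0615/n)·log Q = +2.27 − (0.0615/2)(1.272) = +2.231 V.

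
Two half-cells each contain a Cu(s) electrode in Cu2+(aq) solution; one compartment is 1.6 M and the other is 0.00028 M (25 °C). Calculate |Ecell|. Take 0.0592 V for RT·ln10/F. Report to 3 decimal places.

0.111 V

For a concentration cell E°cell = 0, since both electrodes use the same couple.
The compartment with the higher Cu2+(aq) concentration (1.6 M) acts as the cathode; ions are reduced there and produced at the dilute (0.00028 M) anode.
With n = 2, Ecell = −(0.0592/2)·log([dilute]/[conc]) = −(0.0592/2)·log(0.00028/1.6) = +0.111 V.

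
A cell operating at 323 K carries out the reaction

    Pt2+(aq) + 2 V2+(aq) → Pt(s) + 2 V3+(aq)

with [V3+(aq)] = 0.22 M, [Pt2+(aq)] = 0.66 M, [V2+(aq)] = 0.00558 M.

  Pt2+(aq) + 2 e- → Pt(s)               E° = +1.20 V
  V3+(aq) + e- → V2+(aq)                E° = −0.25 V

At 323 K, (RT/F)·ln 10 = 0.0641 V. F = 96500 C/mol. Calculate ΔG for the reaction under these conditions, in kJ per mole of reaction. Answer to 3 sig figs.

With Pt²⁺/Pt reduced at the cathode, E°cell = +1.20 − (−0.25) = +1.45 V and n = 2.
The reaction quotient is [V3+(aq)]^2 / ([Pt2+(aq)]·[V2+(aq)]^2) = 2.36×10^3; by Nernst, E = +1.45 − (0.0641/2)(3.372) = +1.3419 V.
Then ΔG = −nFE = −2 × 96500 × +1.3419 J/mol = −259 kJ/mol.

−259 kJ/mol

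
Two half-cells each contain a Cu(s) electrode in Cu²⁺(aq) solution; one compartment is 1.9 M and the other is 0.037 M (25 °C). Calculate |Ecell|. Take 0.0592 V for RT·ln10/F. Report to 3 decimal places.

For a concentration cell E°cell = 0, since both electrodes use the same couple.
The compartment with the higher Cu²⁺(aq) concentration (1.9 M) acts as the cathode; ions are reduced there and produced at the dilute (0.037 M) anode.
With n = 2, Ecell = −(0.0592/2)·log([dilute]/[conc]) = −(0.0592/2)·log(0.037/1.9) = +0.051 V.

0.051 V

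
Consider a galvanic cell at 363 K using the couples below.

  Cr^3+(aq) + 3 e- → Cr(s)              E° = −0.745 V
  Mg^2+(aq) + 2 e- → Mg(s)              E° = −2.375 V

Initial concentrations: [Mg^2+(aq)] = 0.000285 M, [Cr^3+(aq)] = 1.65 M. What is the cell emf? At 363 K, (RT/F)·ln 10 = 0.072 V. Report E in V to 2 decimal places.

Cr³⁺/Cr is reduced (cathode, E° = −0.745 V) and Mg²⁺/Mg is oxidized (anode).
The standard potential is −0.745 − (−2.375) = +1.630 V and the balanced reaction transfers n = 6 electrons.
The balanced reaction is 2 Cr^3+(aq) + 3 Mg(s) → 2 Cr(s) + 3 Mg^2+(aq), so Q = [Mg^2+(aq)]^3 / [Cr^3+(aq)]^2 = 8.5×10^−12 and log Q = −11.070.
Applying E = E° − (RT ln10/nF)·log Q gives +1.630 − (0.072/6)(−11.070) = +1.76 V.

+1.76 V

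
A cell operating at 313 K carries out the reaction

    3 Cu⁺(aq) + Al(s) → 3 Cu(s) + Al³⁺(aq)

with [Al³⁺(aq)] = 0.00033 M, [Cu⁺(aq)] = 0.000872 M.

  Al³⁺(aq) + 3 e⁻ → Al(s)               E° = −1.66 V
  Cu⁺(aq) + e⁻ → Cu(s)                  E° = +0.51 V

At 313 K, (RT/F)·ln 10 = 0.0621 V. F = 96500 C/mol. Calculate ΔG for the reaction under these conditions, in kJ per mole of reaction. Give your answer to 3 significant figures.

−594 kJ/mol

With Cu⁺/Cu reduced at the cathode, E°cell = +0.51 − (−1.66) = +2.17 V and n = 3.
Here Q = [Al³⁺(aq)] / [Cu⁺(aq)]^3 = 4.98×10^5 (log Q = 5.697), giving E = +2.17 − (0.0621/3)·(5.697) = +2.0521 V.
Finally ΔG = −nFE = −(3)(96500 C/mol)(+2.0521 V) = −594 kJ/mol.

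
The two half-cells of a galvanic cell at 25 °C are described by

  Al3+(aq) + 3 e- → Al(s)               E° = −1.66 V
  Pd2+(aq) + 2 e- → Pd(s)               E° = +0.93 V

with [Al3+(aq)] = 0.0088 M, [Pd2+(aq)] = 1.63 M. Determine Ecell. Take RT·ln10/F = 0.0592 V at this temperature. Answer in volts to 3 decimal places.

Since E°(Pd²⁺/Pd) > E°(Al³⁺/Al), Pd²⁺/Pd serves as the cathode.
The standard potential is +0.93 − (−1.66) = +2.59 V and the balanced reaction transfers n = 6 electrons.
Balancing gives 3 Pd2+(aq) + 2 Al(s) → 3 Pd(s) + 2 Al3+(aq); hence Q = [Al3+(aq)]^2 / [Pd2+(aq)]^3 = 1.79×10^−5 (log Q = −4.748).
Applying E = E° − (RT ln10/nF)·log Q gives +2.59 − (0.0592/6)(−4.748) = +2.637 V.

+2.637 V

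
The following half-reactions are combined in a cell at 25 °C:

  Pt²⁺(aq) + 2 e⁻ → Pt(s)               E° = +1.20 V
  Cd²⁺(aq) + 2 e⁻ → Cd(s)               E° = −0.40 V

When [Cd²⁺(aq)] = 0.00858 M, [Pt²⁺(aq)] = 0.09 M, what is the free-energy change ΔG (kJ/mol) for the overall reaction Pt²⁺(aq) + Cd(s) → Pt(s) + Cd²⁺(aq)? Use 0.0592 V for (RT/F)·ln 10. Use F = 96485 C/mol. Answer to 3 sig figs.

−315 kJ/mol

E°cell = +1.20 − (−0.40) = +1.60 V; the balanced reaction transfers n = 2 electrons.
Q = [Cd²⁺(aq)] / [Pt²⁺(aq)] = 0.0953, so log Q = −1.021 and E = +1.60 − (0.0592/2)(−1.021) = +1.6302 V.
Then ΔG = −nFE = −2 × 96485 × +1.6302 J/mol = −315 kJ/mol.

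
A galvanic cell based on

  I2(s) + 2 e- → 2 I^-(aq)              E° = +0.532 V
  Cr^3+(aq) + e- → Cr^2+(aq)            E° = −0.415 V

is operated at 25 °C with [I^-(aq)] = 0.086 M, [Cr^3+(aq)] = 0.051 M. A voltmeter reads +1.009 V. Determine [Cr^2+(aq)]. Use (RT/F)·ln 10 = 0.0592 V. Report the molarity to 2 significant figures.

With I₂/I⁻ at the cathode and Cr³⁺/Cr²⁺ at the anode, E°cell = +0.532 − (−0.415) = +0.947 V (n = 2).
Since E = E° − (0.0592/n)·log Q, log Q = n(E° − E)/0.0592 = −2.095.
The balanced reaction is I2(s) + 2 Cr^2+(aq) → 2 I^-(aq) + 2 Cr^3+(aq), so Q = ([I^-(aq)]^2·[Cr^3+(aq)]^2) / [Cr^2+(aq)]^2.
Isolating [Cr^2+(aq)] in Q = 10^{−2.095} yields log [Cr^2+(aq)] = −1.310, i.e. 0.049 M.

0.049 M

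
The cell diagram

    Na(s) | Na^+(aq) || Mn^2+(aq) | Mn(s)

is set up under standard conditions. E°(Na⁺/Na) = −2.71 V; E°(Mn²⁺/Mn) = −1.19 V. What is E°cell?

By convention the left-hand electrode in cell notation is the anode (oxidation) and the right-hand electrode is the cathode (reduction).
E°cell = E°(right) − E°(left) = −1.19 − (−2.71) = +1.52 V.

+1.52 V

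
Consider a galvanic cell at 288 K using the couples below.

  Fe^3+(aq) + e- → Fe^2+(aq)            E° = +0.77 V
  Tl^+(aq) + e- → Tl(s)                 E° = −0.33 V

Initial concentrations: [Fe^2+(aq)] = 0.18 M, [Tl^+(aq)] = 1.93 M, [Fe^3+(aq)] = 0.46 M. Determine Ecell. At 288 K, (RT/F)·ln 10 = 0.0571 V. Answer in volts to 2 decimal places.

Fe³⁺/Fe²⁺ is reduced (cathode, E° = +0.77 V) and Tl⁺/Tl is oxidized (anode).
The standard potential is +0.77 − (−0.33) = +1.10 V and the balanced reaction transfers n = 1 electron.
Balancing gives Fe^3+(aq) + Tl(s) → Fe^2+(aq) + Tl^+(aq); hence Q = ([Fe^2+(aq)]·[Tl^+(aq)]) / [Fe^3+(aq)] = 0.755 (log Q = −0.122).
E = E° − (0.0571/n)·log Q = +1.10 − (0.0571/1)(−0.122) = +1.11 V.

+1.11 V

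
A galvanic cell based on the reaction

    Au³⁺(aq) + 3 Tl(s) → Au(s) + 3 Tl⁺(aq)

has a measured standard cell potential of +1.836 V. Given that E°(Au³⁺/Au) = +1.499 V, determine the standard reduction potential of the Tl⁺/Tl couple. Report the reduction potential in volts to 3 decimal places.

In the reaction as written the Au³⁺/Au couple is reduced (cathode) and Tl⁺/Tl is oxidized (anode), so E°cell = E°(Au³⁺/Au) − E°(Tl⁺/Tl).
E°(Tl⁺/Tl) = E°(cathode) − E°cell = +1.499 − (+1.836) = −0.337 V.

−0.337 V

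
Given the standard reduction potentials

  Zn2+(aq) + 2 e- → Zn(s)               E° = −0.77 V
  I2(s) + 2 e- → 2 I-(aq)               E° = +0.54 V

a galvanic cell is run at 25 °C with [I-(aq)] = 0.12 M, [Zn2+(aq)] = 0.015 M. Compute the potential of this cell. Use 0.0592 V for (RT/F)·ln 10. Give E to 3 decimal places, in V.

I₂/I⁻ is reduced (cathode, E° = +0.54 V) and Zn²⁺/Zn is oxidized (anode).
The standard potential is +0.54 − (−0.77) = +1.31 V and the balanced reaction transfers n = 2 electrons.
The balanced reaction is I2(s) + Zn(s) → 2 I-(aq) + Zn2+(aq), so Q = [I-(aq)]^2·[Zn2+(aq)] = 0.000216 and log Q = −3.666.
By the Nernst equation, E = +1.31 − (0.0592/2)·(−3.666) = +1.419 V.

+1.419 V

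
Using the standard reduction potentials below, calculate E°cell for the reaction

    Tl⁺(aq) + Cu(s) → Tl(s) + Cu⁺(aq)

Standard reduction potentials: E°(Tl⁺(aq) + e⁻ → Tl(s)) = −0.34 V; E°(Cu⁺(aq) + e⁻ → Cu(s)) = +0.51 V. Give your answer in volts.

−0.85 V

In the reaction as written, Tl⁺(aq) is reduced (cathode) and Cu⁺(aq) is produced by oxidation at the anode.
E°cell = E°(cathode) − E°(anode) = −0.34 − (+0.51) = −0.85 V.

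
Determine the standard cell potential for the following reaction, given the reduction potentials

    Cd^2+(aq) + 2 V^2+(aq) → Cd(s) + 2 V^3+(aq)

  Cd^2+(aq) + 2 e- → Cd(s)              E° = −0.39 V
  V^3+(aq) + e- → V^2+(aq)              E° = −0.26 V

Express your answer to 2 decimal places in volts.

In the reaction as written, Cd^2+(aq) is reduced (cathode) and V^3+(aq) is produced by oxidation at the anode.
E°cell = E°(cathode) − E°(anode) = −0.39 − (−0.26) = −0.13 V.
The negative E°cell means the reaction is non-spontaneous in the direction written.

−0.13 V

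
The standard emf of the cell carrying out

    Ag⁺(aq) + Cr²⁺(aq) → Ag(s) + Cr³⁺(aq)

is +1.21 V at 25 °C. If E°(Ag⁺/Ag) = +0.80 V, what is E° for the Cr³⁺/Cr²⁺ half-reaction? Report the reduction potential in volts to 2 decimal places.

In the reaction as written the Ag⁺/Ag couple is reduced (cathode) and Cr³⁺/Cr²⁺ is oxidized (anode), so E°cell = E°(Ag⁺/Ag) − E°(Cr³⁺/Cr²⁺).
E°(Cr³⁺/Cr²⁺) = E°(cathode) − E°cell = +0.80 − (+1.21) = −0.41 V.

−0.41 V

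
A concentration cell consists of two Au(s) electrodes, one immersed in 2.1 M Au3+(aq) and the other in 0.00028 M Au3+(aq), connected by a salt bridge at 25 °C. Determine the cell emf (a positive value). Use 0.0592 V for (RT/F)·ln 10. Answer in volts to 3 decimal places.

For a concentration cell E°cell = 0, since both electrodes use the same couple.
The compartment with the higher Au3+(aq) concentration (2.1 M) acts as the cathode; ions are reduced there and produced at the dilute (0.00028 M) anode.
With n = 3, Ecell = −(0.0592/3)·log([dilute]/[conc]) = −(0.0592/3)·log(0.00028/2.1) = +0.076 V.

0.076 V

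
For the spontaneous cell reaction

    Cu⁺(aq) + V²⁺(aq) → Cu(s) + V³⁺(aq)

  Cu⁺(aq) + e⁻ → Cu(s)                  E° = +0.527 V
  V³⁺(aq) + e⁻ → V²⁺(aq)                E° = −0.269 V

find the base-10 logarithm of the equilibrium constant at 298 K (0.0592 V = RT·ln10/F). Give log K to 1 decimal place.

The Cu⁺/Cu couple is reduced (cathode); E°cell = +0.527 − (−0.269) = +0.796 V with n = 1.
At equilibrium E = 0, so log K = nE°cell / 0.0592 = (1)(+0.796) / 0.0592 = 13.4.

log K = 13.4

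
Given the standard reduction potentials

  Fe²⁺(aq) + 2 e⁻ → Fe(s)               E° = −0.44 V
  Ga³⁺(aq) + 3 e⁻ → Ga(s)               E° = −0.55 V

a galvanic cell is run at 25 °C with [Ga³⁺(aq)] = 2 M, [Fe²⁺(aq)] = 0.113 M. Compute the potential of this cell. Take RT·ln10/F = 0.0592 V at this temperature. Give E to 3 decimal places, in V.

+0.076 V

Since E°(Fe²⁺/Fe) > E°(Ga³⁺/Ga), Fe²⁺/Fe serves as the cathode.
E°cell = −0.44 − (−0.55) = +0.11 V, with n = 6 electrons transferred.
The balanced reaction is 3 Fe²⁺(aq) + 2 Ga(s) → 3 Fe(s) + 2 Ga³⁺(aq), so Q = [Ga³⁺(aq)]^2 / [Fe²⁺(aq)]^3 = 2.77×10^3 and log Q = 3.443.
By the Nernst equation, E = +0.11 − (0.0592/6)·(3.443) = +0.076 V.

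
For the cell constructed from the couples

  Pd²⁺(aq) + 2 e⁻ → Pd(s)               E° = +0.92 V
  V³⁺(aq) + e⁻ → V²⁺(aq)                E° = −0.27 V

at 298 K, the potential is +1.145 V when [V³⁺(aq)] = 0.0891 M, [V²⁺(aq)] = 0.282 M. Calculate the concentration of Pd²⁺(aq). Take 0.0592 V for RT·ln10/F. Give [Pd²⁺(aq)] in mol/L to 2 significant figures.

The Pd²⁺/Pd couple has the larger reduction potential, so it is the cathode: E°cell = +0.92 − (−0.27) = +1.19 V and n = 2.
Rearranging E = E° − (0.0592/n)·log Q gives log Q = 2(+1.19 − (+1.145))/0.0592 = 1.520.
The balanced reaction is Pd²⁺(aq) + 2 V²⁺(aq) → Pd(s) + 2 V³⁺(aq), so Q = [V³⁺(aq)]^2 / ([Pd²⁺(aq)]·[V²⁺(aq)]^2).
Solving for the unknown gives log [Pd²⁺(aq)] = −2.521, so [Pd²⁺(aq)] ≈ 0.0030 M.

0.0030 M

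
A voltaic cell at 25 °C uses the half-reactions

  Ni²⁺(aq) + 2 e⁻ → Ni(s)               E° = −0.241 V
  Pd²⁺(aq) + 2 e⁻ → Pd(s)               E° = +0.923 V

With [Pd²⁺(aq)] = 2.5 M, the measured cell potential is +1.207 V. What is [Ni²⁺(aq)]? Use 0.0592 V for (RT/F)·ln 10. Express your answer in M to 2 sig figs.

0.088 M

The Pd²⁺/Pd couple has the larger reduction potential, so it is the cathode: E°cell = +0.923 − (−0.241) = +1.164 V and n = 2.
From the Nernst equation, log Q = n(E° − E)/0.0592 = 2·(+1.164 − (+1.207))/0.0592 = −1.453.
Balancing electrons gives Pd²⁺(aq) + Ni(s) → Pd(s) + Ni²⁺(aq); thus Q = [Ni²⁺(aq)] / [Pd²⁺(aq)].
Solving for the unknown gives log [Ni²⁺(aq)] = −1.055, so [Ni²⁺(aq)] ≈ 0.088 M.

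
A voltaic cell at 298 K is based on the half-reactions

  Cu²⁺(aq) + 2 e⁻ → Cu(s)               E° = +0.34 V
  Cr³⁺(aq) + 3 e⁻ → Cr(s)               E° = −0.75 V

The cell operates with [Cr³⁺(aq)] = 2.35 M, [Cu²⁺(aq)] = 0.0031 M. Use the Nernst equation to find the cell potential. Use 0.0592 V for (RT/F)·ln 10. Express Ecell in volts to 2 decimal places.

The Cu²⁺/Cu couple has the more positive E°, so it is the cathode; Cr³⁺/Cr is the anode.
E°cell = +0.34 − (−0.75) = +1.09 V, with n = 6 electrons transferred.
Balancing gives 3 Cu²⁺(aq) + 2 Cr(s) → 3 Cu(s) + 2 Cr³⁺(aq); hence Q = [Cr³⁺(aq)]^2 / [Cu²⁺(aq)]^3 = 1.85×10^8 (log Q = 8.268).
Applying E = E° − (RT ln10/nF)·log Q gives +1.09 − (0.0592/6)(8.268) = +1.01 V.

+1.01 V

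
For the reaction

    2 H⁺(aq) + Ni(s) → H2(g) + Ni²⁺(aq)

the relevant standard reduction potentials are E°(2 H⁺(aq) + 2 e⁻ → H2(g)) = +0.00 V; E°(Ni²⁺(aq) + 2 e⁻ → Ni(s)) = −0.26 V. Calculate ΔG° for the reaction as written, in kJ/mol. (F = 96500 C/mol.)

−50.2 kJ/mol

In the reaction as written H⁺(aq) is reduced, so the 2H⁺/H₂ couple is the cathode and Ni²⁺/Ni is the anode.
E°cell = +0.00 − (−0.26) = +0.26 V; balancing electrons gives n = 2.
ΔG° = −nFE°cell = −(2)(96500)(+0.26) J/mol = −50.2 kJ/mol.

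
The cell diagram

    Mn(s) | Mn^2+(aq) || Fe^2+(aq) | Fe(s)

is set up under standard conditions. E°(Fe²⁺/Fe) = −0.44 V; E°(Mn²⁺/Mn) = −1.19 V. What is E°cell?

+0.75 V

By convention the left-hand electrode in cell notation is the anode (oxidation) and the right-hand electrode is the cathode (reduction).
E°cell = E°(right) − E°(left) = −0.44 − (−1.19) = +0.75 V.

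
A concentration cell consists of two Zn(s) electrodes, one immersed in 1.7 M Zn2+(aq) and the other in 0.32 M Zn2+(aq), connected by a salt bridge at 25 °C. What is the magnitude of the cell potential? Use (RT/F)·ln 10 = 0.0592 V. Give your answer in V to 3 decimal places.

0.021 V

For a concentration cell E°cell = 0, since both electrodes use the same couple.
The compartment with the higher Zn2+(aq) concentration (1.7 M) acts as the cathode; ions are reduced there and produced at the dilute (0.32 M) anode.
With n = 2, Ecell = −(0.0592/2)·log([dilute]/[conc]) = −(0.0592/2)·log(0.32/1.7) = +0.021 V.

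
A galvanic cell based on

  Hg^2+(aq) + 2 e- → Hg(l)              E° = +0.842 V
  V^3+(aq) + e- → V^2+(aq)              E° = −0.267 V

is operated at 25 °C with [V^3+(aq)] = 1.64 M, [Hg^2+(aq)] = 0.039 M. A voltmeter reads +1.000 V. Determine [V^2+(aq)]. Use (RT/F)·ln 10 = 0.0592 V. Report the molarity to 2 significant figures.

The Hg²⁺/Hg couple has the larger reduction potential, so it is the cathode: E°cell = +0.842 − (−0.267) = +1.109 V and n = 2.
Since E = E° − (0.0592/n)·log Q, log Q = n(E° − E)/0.0592 = 3.682.
Balancing electrons gives Hg^2+(aq) + 2 V^2+(aq) → Hg(l) + 2 V^3+(aq); thus Q = [V^3+(aq)]^2 / ([Hg^2+(aq)]·[V^2+(aq)]^2).
Isolating [V^2+(aq)] in Q = 10^{3.682} yields log [V^2+(aq)] = −0.922, i.e. 0.12 M.

0.12 M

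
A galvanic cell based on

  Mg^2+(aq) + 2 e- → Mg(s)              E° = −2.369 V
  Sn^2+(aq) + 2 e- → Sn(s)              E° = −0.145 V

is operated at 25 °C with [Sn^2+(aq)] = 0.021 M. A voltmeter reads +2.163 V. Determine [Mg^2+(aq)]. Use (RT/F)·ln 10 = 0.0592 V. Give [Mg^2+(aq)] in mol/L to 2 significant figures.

2.4 M

With Sn²⁺/Sn at the cathode and Mg²⁺/Mg at the anode, E°cell = −0.145 − (−2.369) = +2.224 V (n = 2).
From the Nernst equation, log Q = n(E° − E)/0.0592 = 2·(+2.224 − (+2.163))/0.0592 = 2.061.
For Sn^2+(aq) + Mg(s) → Sn(s) + Mg^2+(aq), the reaction quotient is Q = [Mg^2+(aq)] / [Sn^2+(aq)].
Solving for the unknown gives log [Mg^2+(aq)] = 0.383, so [Mg^2+(aq)] ≈ 2.4 M.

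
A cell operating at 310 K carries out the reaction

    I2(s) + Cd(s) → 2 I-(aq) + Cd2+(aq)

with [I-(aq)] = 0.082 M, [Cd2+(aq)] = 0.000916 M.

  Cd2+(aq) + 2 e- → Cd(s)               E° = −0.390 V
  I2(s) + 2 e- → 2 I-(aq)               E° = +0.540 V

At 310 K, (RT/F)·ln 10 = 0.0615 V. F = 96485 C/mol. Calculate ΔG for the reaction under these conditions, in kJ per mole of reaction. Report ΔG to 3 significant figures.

−210 kJ/mol

The standard cell potential is +0.540 − (−0.390) = +0.930 V, with n = 2 electrons in the balanced equation.
Q = [I-(aq)]^2·[Cd2+(aq)] = 6.16×10^−6, so log Q = −5.210 and E = +0.930 − (0.0615/2)(−5.210) = +1.0902 V.
Then ΔG = −nFE = −2 × 96485 × +1.0902 J/mol = −210 kJ/mol.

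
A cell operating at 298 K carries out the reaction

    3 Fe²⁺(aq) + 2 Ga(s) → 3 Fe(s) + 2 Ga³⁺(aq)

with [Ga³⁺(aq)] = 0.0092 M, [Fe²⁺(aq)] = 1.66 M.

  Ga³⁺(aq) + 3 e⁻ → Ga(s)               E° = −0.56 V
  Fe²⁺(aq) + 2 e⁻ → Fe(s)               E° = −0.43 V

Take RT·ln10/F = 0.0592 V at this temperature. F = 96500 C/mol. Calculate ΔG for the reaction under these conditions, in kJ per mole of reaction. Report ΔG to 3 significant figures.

−102 kJ/mol

E°cell = −0.43 − (−0.56) = +0.13 V; the balanced reaction transfers n = 6 electrons.
The reaction quotient is [Ga³⁺(aq)]^2 / [Fe²⁺(aq)]^3 = 1.85×10^−5; by Nernst, E = +0.13 − (0.0592/6)(−4.733) = +0.1767 V.
Then ΔG = −nFE = −6 × 96500 × +0.1767 J/mol = −102 kJ/mol.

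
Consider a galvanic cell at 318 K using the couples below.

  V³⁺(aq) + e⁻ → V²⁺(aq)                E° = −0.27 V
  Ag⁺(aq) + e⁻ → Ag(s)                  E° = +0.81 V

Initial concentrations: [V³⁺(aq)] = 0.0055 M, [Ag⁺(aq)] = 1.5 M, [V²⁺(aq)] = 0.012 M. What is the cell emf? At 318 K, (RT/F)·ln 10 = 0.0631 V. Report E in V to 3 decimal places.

+1.112 V

Since E°(Ag⁺/Ag) > E°(V³⁺/V²⁺), Ag⁺/Ag serves as the cathode.
E°cell = E°cat − E°an = +0.81 − (−0.27) = +1.08 V; n = 1.
For the overall reaction Ag⁺(aq) + V²⁺(aq) → Ag(s) + V³⁺(aq), Q = [V³⁺(aq)] / ([Ag⁺(aq)]·[V²⁺(aq)]) = 0.306, giving log Q = −0.515.
By the Nernst equation, E = +1.08 − (0.0631/1)·(−0.515) = +1.112 V.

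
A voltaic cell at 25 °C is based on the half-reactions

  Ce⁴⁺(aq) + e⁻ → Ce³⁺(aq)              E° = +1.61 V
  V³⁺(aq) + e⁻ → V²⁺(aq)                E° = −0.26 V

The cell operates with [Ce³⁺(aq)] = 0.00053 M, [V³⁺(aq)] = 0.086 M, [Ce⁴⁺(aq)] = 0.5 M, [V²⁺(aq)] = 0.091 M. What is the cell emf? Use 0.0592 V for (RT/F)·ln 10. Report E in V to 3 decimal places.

The Ce⁴⁺/Ce³⁺ couple has the more positive E°, so it is the cathode; V³⁺/V²⁺ is the anode.
E°cell = E°cat − E°an = +1.61 − (−0.26) = +1.87 V; n = 1.
For the overall reaction Ce⁴⁺(aq) + V²⁺(aq) → Ce³⁺(aq) + V³⁺(aq), Q = ([Ce³⁺(aq)]·[V³⁺(aq)]) / ([Ce⁴⁺(aq)]·[V²⁺(aq)]) = 0.001, giving log Q = −2.999.
Applying E = E° − (RT ln10/nF)·log Q gives +1.87 − (0.0592/1)(−2.999) = +2.048 V.

+2.048 V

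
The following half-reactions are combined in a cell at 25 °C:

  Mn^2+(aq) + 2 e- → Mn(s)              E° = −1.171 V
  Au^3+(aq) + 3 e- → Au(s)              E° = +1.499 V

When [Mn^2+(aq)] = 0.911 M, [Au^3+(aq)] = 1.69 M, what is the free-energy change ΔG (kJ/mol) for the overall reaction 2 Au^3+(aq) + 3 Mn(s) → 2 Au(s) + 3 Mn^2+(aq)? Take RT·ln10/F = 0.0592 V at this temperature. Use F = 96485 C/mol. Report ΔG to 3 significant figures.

−1550 kJ/mol

E°cell = +1.499 − (−1.171) = +2.670 V; the balanced reaction transfers n = 6 electrons.
Q = [Mn^2+(aq)]^3 / [Au^3+(aq)]^2 = 0.265, so log Q = −0.577 and E = +2.670 − (0.0592/6)(−0.577) = +2.6757 V.
Finally ΔG = −nFE = −(6)(96485 C/mol)(+2.6757 V) = −1550 kJ/mol.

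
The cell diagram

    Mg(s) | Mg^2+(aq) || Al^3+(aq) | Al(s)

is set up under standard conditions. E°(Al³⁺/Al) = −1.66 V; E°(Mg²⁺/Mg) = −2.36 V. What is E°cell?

By convention the left-hand electrode in cell notation is the anode (oxidation) and the right-hand electrode is the cathode (reduction).
E°cell = E°(right) − E°(left) = −1.66 − (−2.36) = +0.70 V.

+0.70 V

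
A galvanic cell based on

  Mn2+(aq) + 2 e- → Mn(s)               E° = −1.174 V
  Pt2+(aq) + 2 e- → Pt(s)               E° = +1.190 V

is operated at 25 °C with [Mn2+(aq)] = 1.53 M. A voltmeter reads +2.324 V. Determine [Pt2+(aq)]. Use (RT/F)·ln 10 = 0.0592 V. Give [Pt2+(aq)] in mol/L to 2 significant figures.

With Pt²⁺/Pt at the cathode and Mn²⁺/Mn at the anode, E°cell = +1.190 − (−1.174) = +2.364 V (n = 2).
Since E = E° − (0.0592/n)·log Q, log Q = n(E° − E)/0.0592 = 1.351.
The balanced reaction is Pt2+(aq) + Mn(s) → Pt(s) + Mn2+(aq), so Q = [Mn2+(aq)] / [Pt2+(aq)].
Substituting the known concentrations and solving, log [Pt2+(aq)] = −1.166 and [Pt2+(aq)] = 0.068 M.

0.068 M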